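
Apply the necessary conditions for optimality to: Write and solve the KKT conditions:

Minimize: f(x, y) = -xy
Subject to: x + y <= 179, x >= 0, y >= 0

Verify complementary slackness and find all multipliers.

Problem: min -xy s.t. x + y <= 179 (multiplier lambda), x >= 0 (mu_x), y >= 0 (mu_y)
KKT stationarity: -y + lambda - mu_x = 0, -x + lambda - mu_y = 0, with lambda, mu_x, mu_y >= 0
Complementary slackness: lambda*(x + y - 179) = 0, mu_x*x = 0, mu_y*y = 0
If lambda = 0: y = -mu_x <= 0 and x = -mu_y <= 0 force x = y = 0 with f = 0; but x = y = 179/2 is feasible with f = -32041/4 < 0, so this is not the minimum. Hence lambda > 0 and x + y = 179.
Try x > 0, y > 0 (so mu_x = mu_y = 0): y = lambda, x = lambda => x = y = lambda
x + y = 179 => 2*lambda = 179 => lambda = 179/2
x* = y* = 179/2 > 0, consistent with mu_x = mu_y = 0.
(Any feasible point with x = 0 or y = 0 has f = 0 > -32041/4, so the minimum is not on those boundaries.)
min(-xy) = -32041/4 (i.e. max xy = 32041/4)
Multipliers: lambda = 179/2, mu_x = 0, mu_y = 0
Complementary slackness: lambda*(x + y - 179) = 179/2*(179/2 + 179/2 - 179) = 0, mu_x*x = 0*179/2 = 0, mu_y*y = 0*179/2 = 0. Satisfied.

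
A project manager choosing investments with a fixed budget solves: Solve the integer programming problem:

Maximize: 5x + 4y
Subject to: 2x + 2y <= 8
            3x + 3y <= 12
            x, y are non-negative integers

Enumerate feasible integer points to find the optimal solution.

Constraint 1: 2x + 2y <= 8
Constraint 2: 3x + 3y <= 12
Feasible x range (need y >= 0): 0 <= x <= min(8/2, 12/3) => x in {0, ..., 4}.
Enumerate feasible integer points row by row (the coefficient of y is 4 > 0, so for each x the largest feasible y gives the best value):
  x = 0: y <= min((8 - 2*0)/2, (12 - 3*0)/3) => y in {0, ..., 4}; best 5*0 + 4*4 = 16
  x = 1: y <= min((8 - 2*1)/2, (12 - 3*1)/3) => y in {0, ..., 3}; best 5*1 + 4*3 = 17
  x = 2: y <= min((8 - 2*2)/2, (12 - 3*2)/3) => y in {0, ..., 2}; best 5*2 + 4*2 = 18
  x = 3: y <= min((8 - 2*3)/2, (12 - 3*3)/3) => y in {0, ..., 1}; best 5*3 + 4*1 = 19
  x = 4: y <= min((8 - 2*4)/2, (12 - 3*4)/3) => y in {0}; best 5*4 + 4*0 = 20
The maximum 5x + 4y = 20 is achieved at x = 4, y = 0.
Check: 2*4 + 2*0 = 8 <= 8 and 3*4 + 3*0 = 12 <= 12.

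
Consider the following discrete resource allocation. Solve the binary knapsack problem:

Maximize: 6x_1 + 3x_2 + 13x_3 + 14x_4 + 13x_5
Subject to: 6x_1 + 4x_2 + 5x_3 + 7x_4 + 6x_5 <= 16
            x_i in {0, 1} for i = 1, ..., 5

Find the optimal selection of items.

Items: item 1 (v=6, w=6), item 2 (v=3, w=4), item 3 (v=13, w=5), item 4 (v=14, w=7), item 5 (v=13, w=6)
Capacity: 16
Checking all 32 subsets (w = total weight, v = total value):
  {}: w = 0, v = 0
  {1}: w = 6, v = 6
  {2}: w = 4, v = 3
  {3}: w = 5, v = 13
  {4}: w = 7, v = 14
  {5}: w = 6, v = 13
  {1, 2}: w = 10, v = 9
  {1, 3}: w = 11, v = 19
  {1, 4}: w = 13, v = 20
  {1, 5}: w = 12, v = 19
  {2, 3}: w = 9, v = 16
  {2, 4}: w = 11, v = 17
  {2, 5}: w = 10, v = 16
  {3, 4}: w = 12, v = 27
  {3, 5}: w = 11, v = 26
  {4, 5}: w = 13, v = 27
  {1, 2, 3}: w = 15, v = 22
  {1, 2, 4}: w = 17 > 16, infeasible
  {1, 2, 5}: w = 16, v = 22
  {1, 3, 4}: w = 18 > 16, infeasible
  {1, 3, 5}: w = 17 > 16, infeasible
  {1, 4, 5}: w = 19 > 16, infeasible
  {2, 3, 4}: w = 16, v = 30
  {2, 3, 5}: w = 15, v = 29
  {2, 4, 5}: w = 17 > 16, infeasible
  {3, 4, 5}: w = 18 > 16, infeasible
  {1, 2, 3, 4}: w = 22 > 16, infeasible
  {1, 2, 3, 5}: w = 21 > 16, infeasible
  {1, 2, 4, 5}: w = 23 > 16, infeasible
  {1, 3, 4, 5}: w = 24 > 16, infeasible
  {2, 3, 4, 5}: w = 22 > 16, infeasible
  {1, 2, 3, 4, 5}: w = 28 > 16, infeasible
Best feasible subset: items [2, 3, 4]
Total weight: 16 <= 16, total value: 30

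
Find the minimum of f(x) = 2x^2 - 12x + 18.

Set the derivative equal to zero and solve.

f(x) = 2x^2 - 12x + 18
f'(x) = 4x + (-12) = 0
x = 12/4 = 3
f(3) = 0
Since f''(x) = 4 > 0, this is a minimum.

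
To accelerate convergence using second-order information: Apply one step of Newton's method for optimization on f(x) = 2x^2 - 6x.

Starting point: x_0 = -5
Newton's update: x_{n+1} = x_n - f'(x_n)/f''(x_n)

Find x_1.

f(x) = 2x^2 - 6x
f'(x) = 4x + (-6), f''(x) = 4
Newton step: x_1 = x_0 - f'(x_0)/f''(x_0)
f'(-5) = -26
x_1 = -5 - -26/4 = 3/2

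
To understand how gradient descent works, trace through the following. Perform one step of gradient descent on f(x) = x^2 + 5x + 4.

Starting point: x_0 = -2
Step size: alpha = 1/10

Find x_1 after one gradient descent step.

f(x) = x^2 + 5x + 4
f'(x) = 2x + 5
f'(-2) = 2*-2 + (5) = 1
x_1 = x_0 - alpha * f'(x_0) = -2 - 1/10 * 1 = -21/10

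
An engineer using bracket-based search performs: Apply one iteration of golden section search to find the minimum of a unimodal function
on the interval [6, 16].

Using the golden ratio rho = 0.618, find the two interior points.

Golden section search on [6, 16].
Golden ratio rho = 0.618 (approx).
Interior points:
  x_1 = 6 + (1-0.618)*10 = 9.8200
  x_2 = 6 + 0.618*10 = 12.1800
Compare f(x_1) and f(x_2) to determine which subinterval to keep.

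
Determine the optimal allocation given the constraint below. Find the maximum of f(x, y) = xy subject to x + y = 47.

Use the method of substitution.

Substitute y = 47 - x into f(x,y) = xy:
g(x) = x(47 - x) = 47x - x^2
g'(x) = 47 - 2x = 0  =>  x = 47/2
y = 47 - 47/2 = 47/2
Maximum value = (47/2) * (47/2) = 2209/4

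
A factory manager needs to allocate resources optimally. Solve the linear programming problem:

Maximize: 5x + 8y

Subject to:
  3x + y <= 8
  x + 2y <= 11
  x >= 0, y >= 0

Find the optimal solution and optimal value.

Feasible vertices: (0, 0), (0, 11/2), (1, 5), (8/3, 0)
Objective 5x + 8y at each:
  (0, 0): 0
  (0, 11/2): 44
  (1, 5): 45
  (8/3, 0): 40/3
Maximum is 45 at (1, 5).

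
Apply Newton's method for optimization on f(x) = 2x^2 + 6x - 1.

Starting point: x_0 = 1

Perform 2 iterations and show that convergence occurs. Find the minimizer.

f(x) = 2x^2 + 6x - 1, f'(x) = 4x + (6), f''(x) = 4
Step 1: f'(1) = 10, x_1 = 1 - 10/4 = -3/2
Step 2: f'(-3/2) = 0, x_2 = -3/2 (converged)
Newton's method converges in 1 step for quadratics.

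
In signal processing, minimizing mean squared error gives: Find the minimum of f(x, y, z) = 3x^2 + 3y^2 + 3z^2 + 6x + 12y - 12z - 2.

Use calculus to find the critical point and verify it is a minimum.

f(x,y,z) = 3x^2 + 3y^2 + 3z^2 + 6x + 12y - 12z - 2
df/dx = 6x + (6) = 0 => x = -1
df/dy = 6y + (12) = 0 => y = -2
df/dz = 6z + (-12) = 0 => z = 2
f(-1,-2,2) = 3*(-1)^2 + 3*(-2)^2 + 3*(2)^2 + 6*(-1) + 12*(-2) + -12*(2) + -2 = -29
Hessian is diagonal with entries 6, 6, 6 > 0, confirmed minimum.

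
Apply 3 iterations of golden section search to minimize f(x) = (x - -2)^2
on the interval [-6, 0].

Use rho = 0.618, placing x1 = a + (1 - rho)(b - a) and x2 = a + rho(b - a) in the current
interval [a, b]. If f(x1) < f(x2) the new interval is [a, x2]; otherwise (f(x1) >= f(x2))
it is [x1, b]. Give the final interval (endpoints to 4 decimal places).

Golden section search for min of f(x) = (x - -2)^2 on [-6, 0].
Each step: x1 = a + (1 - rho)(b - a), x2 = a + rho(b - a); if f(x1) < f(x2) keep [a, x2], otherwise keep [x1, b].
Step 1: [-6.0000, 0.0000], x1=-3.7080 (f=2.9173), x2=-2.2920 (f=0.0853); f(x1) > f(x2) => keep [-3.7080, 0.0000]
Step 2: [-3.7080, 0.0000], x1=-2.2915 (f=0.0850), x2=-1.4165 (f=0.3405); f(x1) < f(x2) => keep [-3.7080, -1.4165]
Step 3: [-3.7080, -1.4165], x1=-2.8326 (f=0.6933), x2=-2.2918 (f=0.0852); f(x1) > f(x2) => keep [-2.8326, -1.4165]
Final interval: [-2.8326, -1.4165]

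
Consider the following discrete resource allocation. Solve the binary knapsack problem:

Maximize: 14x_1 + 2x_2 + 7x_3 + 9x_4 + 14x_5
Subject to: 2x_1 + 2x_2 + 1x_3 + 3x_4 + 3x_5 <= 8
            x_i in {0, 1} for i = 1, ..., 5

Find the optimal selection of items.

Items: item 1 (v=14, w=2), item 2 (v=2, w=2), item 3 (v=7, w=1), item 4 (v=9, w=3), item 5 (v=14, w=3)
Capacity: 8
Checking all 32 subsets (w = total weight, v = total value):
  {}: w = 0, v = 0
  {1}: w = 2, v = 14
  {2}: w = 2, v = 2
  {3}: w = 1, v = 7
  {4}: w = 3, v = 9
  {5}: w = 3, v = 14
  {1, 2}: w = 4, v = 16
  {1, 3}: w = 3, v = 21
  {1, 4}: w = 5, v = 23
  {1, 5}: w = 5, v = 28
  {2, 3}: w = 3, v = 9
  {2, 4}: w = 5, v = 11
  {2, 5}: w = 5, v = 16
  {3, 4}: w = 4, v = 16
  {3, 5}: w = 4, v = 21
  {4, 5}: w = 6, v = 23
  {1, 2, 3}: w = 5, v = 23
  {1, 2, 4}: w = 7, v = 25
  {1, 2, 5}: w = 7, v = 30
  {1, 3, 4}: w = 6, v = 30
  {1, 3, 5}: w = 6, v = 35
  {1, 4, 5}: w = 8, v = 37
  {2, 3, 4}: w = 6, v = 18
  {2, 3, 5}: w = 6, v = 23
  {2, 4, 5}: w = 8, v = 25
  {3, 4, 5}: w = 7, v = 30
  {1, 2, 3, 4}: w = 8, v = 32
  {1, 2, 3, 5}: w = 8, v = 37
  {1, 2, 4, 5}: w = 10 > 8, infeasible
  {1, 3, 4, 5}: w = 9 > 8, infeasible
  {2, 3, 4, 5}: w = 9 > 8, infeasible
  {1, 2, 3, 4, 5}: w = 11 > 8, infeasible
Best feasible subset: items [1, 4, 5]
(The same value 37 is also attained by {1, 2, 3, 5}.)
Total weight: 8 <= 8, total value: 37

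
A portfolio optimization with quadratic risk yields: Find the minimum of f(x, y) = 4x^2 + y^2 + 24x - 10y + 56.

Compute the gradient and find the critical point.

f(x,y) = 4x^2 + y^2 + 24x - 10y + 56
df/dx = 8x + (24) = 0  =>  x = -3
df/dy = 2y + (-10) = 0  =>  y = 5
f(-3, 5) = 4*(-3)^2 + 1*(5)^2 + 24*(-3) + -10*(5) + 56 = -5
Hessian is diagonal with entries 8, 2 > 0, so this is a minimum.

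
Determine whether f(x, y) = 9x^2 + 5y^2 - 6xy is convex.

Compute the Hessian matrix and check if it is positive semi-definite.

f(x,y) = 9x^2 + 5y^2 - 6xy
Hessian H = [[18, -6], [-6, 10]]
trace(H) = 28, det(H) = 144
Eigenvalues: (28 +/- sqrt(208)) / 2 = 21.21, 6.789
Since both eigenvalues > 0, f is convex.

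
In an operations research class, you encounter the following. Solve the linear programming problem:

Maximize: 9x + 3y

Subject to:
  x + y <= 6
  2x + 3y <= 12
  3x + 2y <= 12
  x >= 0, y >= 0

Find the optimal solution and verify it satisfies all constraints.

Feasible vertices: (0, 0), (0, 4), (12/5, 12/5), (4, 0)
Objective 9x + 3y at each vertex:
  (0, 0): 0
  (0, 4): 12
  (12/5, 12/5): 144/5
  (4, 0): 36
Maximum is 36 at (4, 0).
Verify constraints at (x, y) = (4, 0):
  1*4 + 1*0 = 4 <= 6
  2*4 + 3*0 = 8 <= 12
  3*4 + 2*0 = 12 <= 12 (active)
  x = 4 >= 0, y = 0 >= 0. All constraints satisfied.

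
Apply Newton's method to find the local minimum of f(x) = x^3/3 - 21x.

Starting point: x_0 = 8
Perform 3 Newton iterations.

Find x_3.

f(x) = x^3/3 - 21x
f'(x) = x^2 - 21, f''(x) = 2x
Newton update: x_{n+1} = x_n - (x_n^2 - 21)/(2*x_n)
Step 1: x_0 = 8, f'=43, f''=16, x_1 = 85/16
Step 2: x_1 = 85/16, f'=1849/256, f''=85/8, x_2 = 12601/2720
Step 3: x_2 = 12601/2720, f'=3418801/7398400, f''=12601/1360, x_3 = 314151601/68549440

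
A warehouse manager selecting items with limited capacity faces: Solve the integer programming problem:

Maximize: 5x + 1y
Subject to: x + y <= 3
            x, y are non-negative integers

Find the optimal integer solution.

Objective: 5x + 1y, constraint: x + y <= 3
Coefficient of x is 5 >= coefficient of y is 1, so allocate the entire budget to x.
Optimal: x = 3, y = 0, value = 15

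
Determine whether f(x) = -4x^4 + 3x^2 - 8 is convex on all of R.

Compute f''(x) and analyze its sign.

f(x) = -4x^4 + 3x^2 - 8
f'(x) = -16x^3 + 6x
f''(x) = -48x^2 + 6
f''(x) = -48x^2 + 6 -> -inf as |x| -> inf
Therefore, f is not globally convex on R.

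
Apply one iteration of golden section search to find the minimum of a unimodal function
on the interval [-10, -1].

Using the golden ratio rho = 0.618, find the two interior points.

Golden section search on [-10, -1].
Golden ratio rho = 0.618 (approx).
Interior points:
  x_1 = -10 + (1-0.618)*9 = -6.5620
  x_2 = -10 + 0.618*9 = -4.4380
Compare f(x_1) and f(x_2) to determine which subinterval to keep.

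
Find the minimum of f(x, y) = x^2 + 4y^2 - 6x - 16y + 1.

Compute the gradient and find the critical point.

f(x,y) = x^2 + 4y^2 - 6x - 16y + 1
df/dx = 2x + (-6) = 0  =>  x = 3
df/dy = 8y + (-16) = 0  =>  y = 2
f(3, 2) = 1*(3)^2 + 4*(2)^2 + -6*(3) + -16*(2) + 1 = -24
Hessian is diagonal with entries 2, 8 > 0, so this is a minimum.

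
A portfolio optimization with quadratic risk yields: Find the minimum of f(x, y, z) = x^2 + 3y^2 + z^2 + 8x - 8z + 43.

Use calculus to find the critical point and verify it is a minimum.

f(x,y,z) = x^2 + 3y^2 + z^2 + 8x - 8z + 43
df/dx = 2x + (8) = 0 => x = -4
df/dy = 6y + (0) = 0 => y = 0
df/dz = 2z + (-8) = 0 => z = 4
f(-4,0,4) = 1*(-4)^2 + 3*(0)^2 + 1*(4)^2 + 8*(-4) + -8*(4) + 43 = 11
Hessian is diagonal with entries 2, 6, 2 > 0, confirmed minimum.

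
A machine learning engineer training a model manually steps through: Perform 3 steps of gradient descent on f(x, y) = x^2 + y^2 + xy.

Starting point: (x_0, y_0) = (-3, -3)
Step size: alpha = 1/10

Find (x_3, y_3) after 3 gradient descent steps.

f(x,y) = x^2 + y^2 + xy
grad_x = 2x + 1y, grad_y = 2y + 1x
Step 1: grad = (-9, -9), (-21/10, -21/10)
Step 2: grad = (-63/10, -63/10), (-147/100, -147/100)
Step 3: grad = (-441/100, -441/100), (-1029/1000, -1029/1000)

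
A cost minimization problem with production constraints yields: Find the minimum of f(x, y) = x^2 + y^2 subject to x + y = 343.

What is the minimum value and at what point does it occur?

Substitute y = 343 - x into f(x,y) = x^2 + y^2:
g(x) = x^2 + (343 - x)^2 = 2x^2 - 686x + 117649
g'(x) = 4x - 686 = 0  =>  x = 343/2
y = 343 - 343/2 = 343/2
Minimum value = (343/2)^2 + (343/2)^2 = 117649/2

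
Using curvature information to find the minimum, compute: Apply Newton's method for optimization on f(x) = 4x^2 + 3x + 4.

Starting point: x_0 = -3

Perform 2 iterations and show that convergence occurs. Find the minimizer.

f(x) = 4x^2 + 3x + 4, f'(x) = 8x + (3), f''(x) = 8
Step 1: f'(-3) = -21, x_1 = -3 - -21/8 = -3/8
Step 2: f'(-3/8) = 0, x_2 = -3/8 (converged)
Newton's method converges in 1 step for quadratics.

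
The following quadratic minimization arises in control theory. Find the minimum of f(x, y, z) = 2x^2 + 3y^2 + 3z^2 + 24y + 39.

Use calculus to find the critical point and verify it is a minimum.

f(x,y,z) = 2x^2 + 3y^2 + 3z^2 + 24y + 39
df/dx = 4x + (0) = 0 => x = 0
df/dy = 6y + (24) = 0 => y = -4
df/dz = 6z + (0) = 0 => z = 0
f(0,-4,0) = 2*(0)^2 + 3*(-4)^2 + 3*(0)^2 + 24*(-4) + 39 = -9
Hessian is diagonal with entries 4, 6, 6 > 0, confirmed minimum.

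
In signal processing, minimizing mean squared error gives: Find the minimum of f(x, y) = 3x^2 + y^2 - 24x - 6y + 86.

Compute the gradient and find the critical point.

f(x,y) = 3x^2 + y^2 - 24x - 6y + 86
df/dx = 6x + (-24) = 0  =>  x = 4
df/dy = 2y + (-6) = 0  =>  y = 3
f(4, 3) = 3*(4)^2 + 1*(3)^2 + -24*(4) + -6*(3) + 86 = 29
Hessian is diagonal with entries 6, 2 > 0, so this is a minimum.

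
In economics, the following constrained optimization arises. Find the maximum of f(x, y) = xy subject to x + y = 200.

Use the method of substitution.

Substitute y = 200 - x into f(x,y) = xy:
g(x) = x(200 - x) = 200x - x^2
g'(x) = 200 - 2x = 0  =>  x = 100
y = 200 - 100 = 100
Maximum value = 100 * 100 = 10000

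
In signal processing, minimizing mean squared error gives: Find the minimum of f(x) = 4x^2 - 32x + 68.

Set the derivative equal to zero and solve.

f(x) = 4x^2 - 32x + 68
f'(x) = 8x + (-32) = 0
x = 32/8 = 4
f(4) = 4
Since f''(x) = 8 > 0, this is a minimum.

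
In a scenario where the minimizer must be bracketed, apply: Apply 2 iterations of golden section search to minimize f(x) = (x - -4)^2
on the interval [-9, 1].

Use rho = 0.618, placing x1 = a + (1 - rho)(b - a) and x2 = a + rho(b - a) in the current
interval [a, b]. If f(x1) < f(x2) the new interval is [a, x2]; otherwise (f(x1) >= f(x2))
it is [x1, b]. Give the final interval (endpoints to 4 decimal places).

Golden section search for min of f(x) = (x - -4)^2 on [-9, 1].
Each step: x1 = a + (1 - rho)(b - a), x2 = a + rho(b - a); if f(x1) < f(x2) keep [a, x2], otherwise keep [x1, b].
Step 1: [-9.0000, 1.0000], x1=-5.1800 (f=1.3924), x2=-2.8200 (f=1.3924); f(x1) = f(x2) (tie, not '<') => keep [-5.1800, 1.0000]
Step 2: [-5.1800, 1.0000], x1=-2.8192 (f=1.3942), x2=-1.3608 (f=6.9656); f(x1) < f(x2) => keep [-5.1800, -1.3608]
Final interval: [-5.1800, -1.3608]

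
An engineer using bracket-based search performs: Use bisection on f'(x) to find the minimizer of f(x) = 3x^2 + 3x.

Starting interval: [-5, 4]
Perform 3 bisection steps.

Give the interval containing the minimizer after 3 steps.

Finding critical point of f(x) = 3x^2 + 3x using bisection on f'(x) = 6x + 3.
f'(x) = 0 when x = -1/2.
Starting interval: [-5, 4]
Step 1: mid = -1/2, f'(mid) = 0, new interval = [-1/2, -1/2]
Step 2: mid = -1/2, f'(mid) = 0, new interval = [-1/2, -1/2]
Step 3: mid = -1/2, f'(mid) = 0, new interval = [-1/2, -1/2]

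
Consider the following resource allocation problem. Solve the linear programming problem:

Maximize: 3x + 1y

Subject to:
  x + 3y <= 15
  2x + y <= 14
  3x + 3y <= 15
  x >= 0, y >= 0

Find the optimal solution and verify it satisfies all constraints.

Feasible vertices: (0, 0), (0, 5), (5, 0)
Objective 3x + 1y at each vertex:
  (0, 0): 0
  (0, 5): 5
  (5, 0): 15
Maximum is 15 at (5, 0).
Verify constraints at (x, y) = (5, 0):
  1*5 + 3*0 = 5 <= 15
  2*5 + 1*0 = 10 <= 14
  3*5 + 3*0 = 15 <= 15 (active)
  x = 5 >= 0, y = 0 >= 0. All constraints satisfied.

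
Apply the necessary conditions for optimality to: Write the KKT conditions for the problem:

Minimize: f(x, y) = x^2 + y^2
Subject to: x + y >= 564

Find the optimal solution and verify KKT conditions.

KKT conditions for min x^2 + y^2 s.t. x + y >= 564:
Stationarity: 2x = mu, 2y = mu
So x = y = mu/2.
Complementary slackness: mu*(x + y - 564) = 0
Primal feasibility: x + y >= 564; dual feasibility: mu >= 0
If mu = 0 then x = y = 0, but 0 + 0 < 564 is infeasible, so the constraint is active.
Constraint active: x + y = 2*(mu/2) = 564 => mu = 564
x = y = 282, f = 159048
Verify: stationarity 2*282 = 564 = mu; primal 282 + 282 = 564 >= 564; dual mu = 564 >= 0; complementary slackness 564*(564 - 564) = 0. All KKT conditions hold.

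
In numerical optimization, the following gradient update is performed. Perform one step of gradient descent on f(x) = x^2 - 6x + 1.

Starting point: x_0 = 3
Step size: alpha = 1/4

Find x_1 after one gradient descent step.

f(x) = x^2 - 6x + 1
f'(x) = 2x - 6
f'(3) = 2*3 + (-6) = 0
x_1 = x_0 - alpha * f'(x_0) = 3 - 1/4 * 0 = 3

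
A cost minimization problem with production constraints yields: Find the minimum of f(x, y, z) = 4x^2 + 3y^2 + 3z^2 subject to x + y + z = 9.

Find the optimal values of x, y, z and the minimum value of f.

Using Lagrange multipliers on f = 4x^2 + 3y^2 + 3z^2 with constraint x + y + z = 9:
Conditions: 2*4*x = lambda, 2*3*y = lambda, 2*3*z = lambda
So x = lambda/8, y = lambda/6, z = lambda/6
Substituting into constraint: lambda * (11/24) = 9
lambda = 216/11
x = 27/11, y = 36/11, z = 36/11
Minimum value = 972/11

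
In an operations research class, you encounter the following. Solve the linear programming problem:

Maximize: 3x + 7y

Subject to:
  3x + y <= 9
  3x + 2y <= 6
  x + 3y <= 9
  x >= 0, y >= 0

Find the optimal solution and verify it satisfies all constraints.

Feasible vertices: (0, 0), (0, 3), (2, 0)
Objective 3x + 7y at each vertex:
  (0, 0): 0
  (0, 3): 21
  (2, 0): 6
Maximum is 21 at (0, 3).
Verify constraints at (x, y) = (0, 3):
  3*0 + 1*3 = 3 <= 9
  3*0 + 2*3 = 6 <= 6 (active)
  1*0 + 3*3 = 9 <= 9 (active)
  x = 0 >= 0, y = 3 >= 0. All constraints satisfied.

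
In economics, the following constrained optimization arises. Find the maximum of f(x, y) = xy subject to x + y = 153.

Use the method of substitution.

Substitute y = 153 - x into f(x,y) = xy:
g(x) = x(153 - x) = 153x - x^2
g'(x) = 153 - 2x = 0  =>  x = 153/2
y = 153 - 153/2 = 153/2
Maximum value = (153/2) * (153/2) = 23409/4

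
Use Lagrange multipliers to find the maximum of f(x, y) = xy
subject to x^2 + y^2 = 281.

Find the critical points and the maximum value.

Lagrange conditions: y = 2*lambda*x and x = 2*lambda*y
If x = 0 then y = 0, violating the constraint, so x, y != 0.
Dividing: y/x = x/y => x^2 = y^2 => y = x or y = -x
Constraint: 2x^2 = 281 => x^2 = 281/2 => x = +/-sqrt(281/2)
Critical points: (sqrt(281/2), sqrt(281/2)), (-sqrt(281/2), -sqrt(281/2)), (sqrt(281/2), -sqrt(281/2)), (-sqrt(281/2), sqrt(281/2))
  y = x:  xy = x^2 = 281/2  at (sqrt(281/2), sqrt(281/2)) and (-sqrt(281/2), -sqrt(281/2))
  y = -x: xy = -x^2 = -281/2 at (sqrt(281/2), -sqrt(281/2)) and (-sqrt(281/2), sqrt(281/2))
Maximum xy = 281/2 at (sqrt(281/2), sqrt(281/2)) and (-sqrt(281/2), -sqrt(281/2))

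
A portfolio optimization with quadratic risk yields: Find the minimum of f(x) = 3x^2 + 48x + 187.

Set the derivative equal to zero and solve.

f(x) = 3x^2 + 48x + 187
f'(x) = 6x + (48) = 0
x = -48/6 = -8
f(-8) = -5
Since f''(x) = 6 > 0, this is a minimum.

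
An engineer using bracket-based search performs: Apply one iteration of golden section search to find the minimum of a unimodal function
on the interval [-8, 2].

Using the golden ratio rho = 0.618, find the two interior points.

Golden section search on [-8, 2].
Golden ratio rho = 0.618 (approx).
Interior points:
  x_1 = -8 + (1-0.618)*10 = -4.1800
  x_2 = -8 + 0.618*10 = -1.8200
Compare f(x_1) and f(x_2) to determine which subinterval to keep.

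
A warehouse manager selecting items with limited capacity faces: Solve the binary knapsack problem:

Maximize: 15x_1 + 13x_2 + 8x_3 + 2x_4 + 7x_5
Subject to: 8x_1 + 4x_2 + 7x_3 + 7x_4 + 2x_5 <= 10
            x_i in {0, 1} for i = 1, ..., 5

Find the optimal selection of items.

Items: item 1 (v=15, w=8), item 2 (v=13, w=4), item 3 (v=8, w=7), item 4 (v=2, w=7), item 5 (v=7, w=2)
Capacity: 10
Checking all 32 subsets (w = total weight, v = total value):
  {}: w = 0, v = 0
  {1}: w = 8, v = 15
  {2}: w = 4, v = 13
  {3}: w = 7, v = 8
  {4}: w = 7, v = 2
  {5}: w = 2, v = 7
  {1, 2}: w = 12 > 10, infeasible
  {1, 3}: w = 15 > 10, infeasible
  {1, 4}: w = 15 > 10, infeasible
  {1, 5}: w = 10, v = 22
  {2, 3}: w = 11 > 10, infeasible
  {2, 4}: w = 11 > 10, infeasible
  {2, 5}: w = 6, v = 20
  {3, 4}: w = 14 > 10, infeasible
  {3, 5}: w = 9, v = 15
  {4, 5}: w = 9, v = 9
  {1, 2, 3}: w = 19 > 10, infeasible
  {1, 2, 4}: w = 19 > 10, infeasible
  {1, 2, 5}: w = 14 > 10, infeasible
  {1, 3, 4}: w = 22 > 10, infeasible
  {1, 3, 5}: w = 17 > 10, infeasible
  {1, 4, 5}: w = 17 > 10, infeasible
  {2, 3, 4}: w = 18 > 10, infeasible
  {2, 3, 5}: w = 13 > 10, infeasible
  {2, 4, 5}: w = 13 > 10, infeasible
  {3, 4, 5}: w = 16 > 10, infeasible
  {1, 2, 3, 4}: w = 26 > 10, infeasible
  {1, 2, 3, 5}: w = 21 > 10, infeasible
  {1, 2, 4, 5}: w = 21 > 10, infeasible
  {1, 3, 4, 5}: w = 24 > 10, infeasible
  {2, 3, 4, 5}: w = 20 > 10, infeasible
  {1, 2, 3, 4, 5}: w = 28 > 10, infeasible
Best feasible subset: items [1, 5]
Total weight: 10 <= 10, total value: 22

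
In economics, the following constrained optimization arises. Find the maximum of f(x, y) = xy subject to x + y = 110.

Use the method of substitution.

Substitute y = 110 - x into f(x,y) = xy:
g(x) = x(110 - x) = 110x - x^2
g'(x) = 110 - 2x = 0  =>  x = 55
y = 110 - 55 = 55
Maximum value = 55 * 55 = 3025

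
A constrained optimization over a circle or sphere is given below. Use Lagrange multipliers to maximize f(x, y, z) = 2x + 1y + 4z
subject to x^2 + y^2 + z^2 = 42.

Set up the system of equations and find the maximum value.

Lagrange conditions: 2 = 2*lambda*x, 1 = 2*lambda*y, 4 = 2*lambda*z
So x:2 = y:1 = z:4, i.e. x = 2t, y = 1t, z = 4t
Constraint: t^2*(2^2 + 1^2 + 4^2) = 42
  t^2 * 21 = 42  =>  t = sqrt(2)
Maximum = 2*2t + 1*1t + 4*4t = 21*sqrt(2) = sqrt(882)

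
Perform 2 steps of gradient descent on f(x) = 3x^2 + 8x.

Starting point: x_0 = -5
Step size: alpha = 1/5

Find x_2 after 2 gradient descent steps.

f(x) = 3x^2 + 8x, f'(x) = 6x + (8)
Step 1: f'(-5) = -22, x_1 = -5 - 1/5 * -22 = -3/5
Step 2: f'(-3/5) = 22/5, x_2 = -3/5 - 1/5 * 22/5 = -37/25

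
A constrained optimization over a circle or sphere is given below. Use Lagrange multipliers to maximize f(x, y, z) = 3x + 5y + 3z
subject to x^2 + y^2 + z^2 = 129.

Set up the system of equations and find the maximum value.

Lagrange conditions: 3 = 2*lambda*x, 5 = 2*lambda*y, 3 = 2*lambda*z
So x:3 = y:5 = z:3, i.e. x = 3t, y = 5t, z = 3t
Constraint: t^2*(3^2 + 5^2 + 3^2) = 129
  t^2 * 43 = 129  =>  t = sqrt(3)
Maximum = 3*3t + 5*5t + 3*3t = 43*sqrt(3) = sqrt(5547)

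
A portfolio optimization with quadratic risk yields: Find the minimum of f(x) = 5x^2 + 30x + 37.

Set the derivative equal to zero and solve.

f(x) = 5x^2 + 30x + 37
f'(x) = 10x + (30) = 0
x = -30/10 = -3
f(-3) = -8
Since f''(x) = 10 > 0, this is a minimum.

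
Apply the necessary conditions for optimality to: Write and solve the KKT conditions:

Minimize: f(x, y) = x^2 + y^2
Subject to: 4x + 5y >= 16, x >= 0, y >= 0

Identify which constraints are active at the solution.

KKT conditions for min x^2 + y^2 s.t. 4x + 5y >= 16, x >= 0, y >= 0:
Stationarity: 2x = mu*4 + mu_x, 2y = mu*5 + mu_y, with mu, mu_x, mu_y >= 0
Complementary slackness: mu*(4x + 5y - 16) = 0, mu_x*x = 0, mu_y*y = 0
(0, 0) is infeasible (4*0 + 5*0 < 16), so if mu = 0 stationarity would force x = mu_x/2 >= 0, y = mu_y/2 >= 0 with mu_x*x = mu_y*y = 0, i.e. x = y = 0: contradiction. Hence mu > 0 and 4x + 5y = 16 is active.
Try x > 0, y > 0 (so mu_x = mu_y = 0): x = 4*mu/2, y = 5*mu/2
Substitute: 4*(4*mu/2) + 5*(5*mu/2) = 16
  mu*41/2 = 16 => mu = 32/41
x* = 64/41 > 0, y* = 80/41 > 0, consistent with mu_x = mu_y = 0.
f is convex and the constraints are linear, so this KKT point is the global minimum.
f* = 256/41
Active constraints: 4x + 5y >= 16 (holds with equality, mu = 32/41 > 0); x >= 0 and y >= 0 are inactive (mu_x = mu_y = 0).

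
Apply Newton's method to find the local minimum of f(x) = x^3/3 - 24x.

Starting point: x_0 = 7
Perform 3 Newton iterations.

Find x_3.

f(x) = x^3/3 - 24x
f'(x) = x^2 - 24, f''(x) = 2x
Newton update: x_{n+1} = x_n - (x_n^2 - 24)/(2*x_n)
Step 1: x_0 = 7, f'=25, f''=14, x_1 = 73/14
Step 2: x_1 = 73/14, f'=625/196, f''=73/7, x_2 = 10033/2044
Step 3: x_2 = 10033/2044, f'=390625/4177936, f''=10033/1022, x_3 = 200931553/41014904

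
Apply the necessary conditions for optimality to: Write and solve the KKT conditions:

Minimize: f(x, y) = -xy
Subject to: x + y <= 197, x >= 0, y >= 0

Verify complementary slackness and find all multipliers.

Problem: min -xy s.t. x + y <= 197 (multiplier lambda), x >= 0 (mu_x), y >= 0 (mu_y)
KKT stationarity: -y + lambda - mu_x = 0, -x + lambda - mu_y = 0, with lambda, mu_x, mu_y >= 0
Complementary slackness: lambda*(x + y - 197) = 0, mu_x*x = 0, mu_y*y = 0
If lambda = 0: y = -mu_x <= 0 and x = -mu_y <= 0 force x = y = 0 with f = 0; but x = y = 197/2 is feasible with f = -38809/4 < 0, so this is not the minimum. Hence lambda > 0 and x + y = 197.
Try x > 0, y > 0 (so mu_x = mu_y = 0): y = lambda, x = lambda => x = y = lambda
x + y = 197 => 2*lambda = 197 => lambda = 197/2
x* = y* = 197/2 > 0, consistent with mu_x = mu_y = 0.
(Any feasible point with x = 0 or y = 0 has f = 0 > -38809/4, so the minimum is not on those boundaries.)
min(-xy) = -38809/4 (i.e. max xy = 38809/4)
Multipliers: lambda = 197/2, mu_x = 0, mu_y = 0
Complementary slackness: lambda*(x + y - 197) = 197/2*(197/2 + 197/2 - 197) = 0, mu_x*x = 0*197/2 = 0, mu_y*y = 0*197/2 = 0. Satisfied.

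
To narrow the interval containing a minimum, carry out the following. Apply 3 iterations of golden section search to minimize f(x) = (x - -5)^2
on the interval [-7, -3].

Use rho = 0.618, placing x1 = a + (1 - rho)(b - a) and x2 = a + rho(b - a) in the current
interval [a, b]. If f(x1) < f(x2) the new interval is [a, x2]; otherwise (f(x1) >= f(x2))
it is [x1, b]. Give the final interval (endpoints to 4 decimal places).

Golden section search for min of f(x) = (x - -5)^2 on [-7, -3].
Each step: x1 = a + (1 - rho)(b - a), x2 = a + rho(b - a); if f(x1) < f(x2) keep [a, x2], otherwise keep [x1, b].
Step 1: [-7.0000, -3.0000], x1=-5.4720 (f=0.2228), x2=-4.5280 (f=0.2228); f(x1) = f(x2) (tie, not '<') => keep [-5.4720, -3.0000]
Step 2: [-5.4720, -3.0000], x1=-4.5277 (f=0.2231), x2=-3.9443 (f=1.1145); f(x1) < f(x2) => keep [-5.4720, -3.9443]
Step 3: [-5.4720, -3.9443], x1=-4.8884 (f=0.0125), x2=-4.5279 (f=0.2229); f(x1) < f(x2) => keep [-5.4720, -4.5279]
Final interval: [-5.4720, -4.5279]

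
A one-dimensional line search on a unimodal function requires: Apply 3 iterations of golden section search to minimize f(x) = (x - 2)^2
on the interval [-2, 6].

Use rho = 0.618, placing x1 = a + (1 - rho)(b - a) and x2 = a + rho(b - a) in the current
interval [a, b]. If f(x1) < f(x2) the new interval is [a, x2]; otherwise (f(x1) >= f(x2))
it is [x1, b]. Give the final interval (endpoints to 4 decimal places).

Golden section search for min of f(x) = (x - 2)^2 on [-2, 6].
Each step: x1 = a + (1 - rho)(b - a), x2 = a + rho(b - a); if f(x1) < f(x2) keep [a, x2], otherwise keep [x1, b].
Step 1: [-2.0000, 6.0000], x1=1.0560 (f=0.8911), x2=2.9440 (f=0.8911); f(x1) = f(x2) (tie, not '<') => keep [1.0560, 6.0000]
Step 2: [1.0560, 6.0000], x1=2.9446 (f=0.8923), x2=4.1114 (f=4.4580); f(x1) < f(x2) => keep [1.0560, 4.1114]
Step 3: [1.0560, 4.1114], x1=2.2232 (f=0.0498), x2=2.9442 (f=0.8916); f(x1) < f(x2) => keep [1.0560, 2.9442]
Final interval: [1.0560, 2.9442]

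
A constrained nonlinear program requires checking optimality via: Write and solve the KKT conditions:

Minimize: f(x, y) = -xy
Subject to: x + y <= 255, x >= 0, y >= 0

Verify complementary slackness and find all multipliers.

Problem: min -xy s.t. x + y <= 255 (multiplier lambda), x >= 0 (mu_x), y >= 0 (mu_y)
KKT stationarity: -y + lambda - mu_x = 0, -x + lambda - mu_y = 0, with lambda, mu_x, mu_y >= 0
Complementary slackness: lambda*(x + y - 255) = 0, mu_x*x = 0, mu_y*y = 0
If lambda = 0: y = -mu_x <= 0 and x = -mu_y <= 0 force x = y = 0 with f = 0; but x = y = 255/2 is feasible with f = -65025/4 < 0, so this is not the minimum. Hence lambda > 0 and x + y = 255.
Try x > 0, y > 0 (so mu_x = mu_y = 0): y = lambda, x = lambda => x = y = lambda
x + y = 255 => 2*lambda = 255 => lambda = 255/2
x* = y* = 255/2 > 0, consistent with mu_x = mu_y = 0.
(Any feasible point with x = 0 or y = 0 has f = 0 > -65025/4, so the minimum is not on those boundaries.)
min(-xy) = -65025/4 (i.e. max xy = 65025/4)
Multipliers: lambda = 255/2, mu_x = 0, mu_y = 0
Complementary slackness: lambda*(x + y - 255) = 255/2*(255/2 + 255/2 - 255) = 0, mu_x*x = 0*255/2 = 0, mu_y*y = 0*255/2 = 0. Satisfied.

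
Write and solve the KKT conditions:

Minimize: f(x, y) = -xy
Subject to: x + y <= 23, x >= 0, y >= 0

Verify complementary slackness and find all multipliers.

Problem: min -xy s.t. x + y <= 23 (multiplier lambda), x >= 0 (mu_x), y >= 0 (mu_y)
KKT stationarity: -y + lambda - mu_x = 0, -x + lambda - mu_y = 0, with lambda, mu_x, mu_y >= 0
Complementary slackness: lambda*(x + y - 23) = 0, mu_x*x = 0, mu_y*y = 0
If lambda = 0: y = -mu_x <= 0 and x = -mu_y <= 0 force x = y = 0 with f = 0; but x = y = 23/2 is feasible with f = -529/4 < 0, so this is not the minimum. Hence lambda > 0 and x + y = 23.
Try x > 0, y > 0 (so mu_x = mu_y = 0): y = lambda, x = lambda => x = y = lambda
x + y = 23 => 2*lambda = 23 => lambda = 23/2
x* = y* = 23/2 > 0, consistent with mu_x = mu_y = 0.
(Any feasible point with x = 0 or y = 0 has f = 0 > -529/4, so the minimum is not on those boundaries.)
min(-xy) = -529/4 (i.e. max xy = 529/4)
Multipliers: lambda = 23/2, mu_x = 0, mu_y = 0
Complementary slackness: lambda*(x + y - 23) = 23/2*(23/2 + 23/2 - 23) = 0, mu_x*x = 0*23/2 = 0, mu_y*y = 0*23/2 = 0. Satisfied.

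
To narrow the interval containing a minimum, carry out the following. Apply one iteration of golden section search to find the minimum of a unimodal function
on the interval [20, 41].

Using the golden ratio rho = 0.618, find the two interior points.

Golden section search on [20, 41].
Golden ratio rho = 0.618 (approx).
Interior points:
  x_1 = 20 + (1-0.618)*21 = 28.0220
  x_2 = 20 + 0.618*21 = 32.9780
Compare f(x_1) and f(x_2) to determine which subinterval to keep.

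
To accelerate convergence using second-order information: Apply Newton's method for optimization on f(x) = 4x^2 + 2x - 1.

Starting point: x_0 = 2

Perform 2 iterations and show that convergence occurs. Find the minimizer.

f(x) = 4x^2 + 2x - 1, f'(x) = 8x + (2), f''(x) = 8
Step 1: f'(2) = 18, x_1 = 2 - 18/8 = -1/4
Step 2: f'(-1/4) = 0, x_2 = -1/4 (converged)
Newton's method converges in 1 step for quadratics.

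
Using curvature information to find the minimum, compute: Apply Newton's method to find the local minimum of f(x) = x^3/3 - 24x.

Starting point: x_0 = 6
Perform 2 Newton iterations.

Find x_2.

f(x) = x^3/3 - 24x
f'(x) = x^2 - 24, f''(x) = 2x
Newton update: x_{n+1} = x_n - (x_n^2 - 24)/(2*x_n)
Step 1: x_0 = 6, f'=12, f''=12, x_1 = 5
Step 2: x_1 = 5, f'=1, f''=10, x_2 = 49/10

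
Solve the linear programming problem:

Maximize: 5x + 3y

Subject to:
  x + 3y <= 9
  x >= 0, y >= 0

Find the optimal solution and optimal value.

The feasible region has vertices at [(0, 0), (9, 0), (0, 3)].
Checking objective 5x + 3y at each vertex:
  (0, 0): 5*0 + 3*0 = 0
  (9, 0): 5*9 + 3*0 = 45
  (0, 3): 5*0 + 3*3 = 9
Maximum is 45 at (9, 0).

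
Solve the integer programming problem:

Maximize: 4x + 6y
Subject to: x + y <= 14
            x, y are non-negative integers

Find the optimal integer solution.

Objective: 4x + 6y, constraint: x + y <= 14
Coefficient of y is 6 > coefficient of x is 4, so allocate the entire budget to y.
Optimal: x = 0, y = 14, value = 84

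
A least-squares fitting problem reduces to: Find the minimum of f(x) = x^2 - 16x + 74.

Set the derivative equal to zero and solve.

f(x) = x^2 - 16x + 74
f'(x) = 2x + (-16) = 0
x = 16/2 = 8
f(8) = 10
Since f''(x) = 2 > 0, this is a minimum.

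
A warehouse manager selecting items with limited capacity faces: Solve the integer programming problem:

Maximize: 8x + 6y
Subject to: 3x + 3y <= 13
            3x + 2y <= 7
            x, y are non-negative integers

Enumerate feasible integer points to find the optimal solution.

Constraint 1: 3x + 3y <= 13
Constraint 2: 3x + 2y <= 7
Feasible x range (need y >= 0): 0 <= x <= min(13/3, 7/3) => x in {0, ..., 2}.
Enumerate feasible integer points row by row (the coefficient of y is 6 > 0, so for each x the largest feasible y gives the best value):
  x = 0: y <= min((13 - 3*0)/3, (7 - 3*0)/2) => y in {0, ..., 3}; best 8*0 + 6*3 = 18
  x = 1: y <= min((13 - 3*1)/3, (7 - 3*1)/2) => y in {0, ..., 2}; best 8*1 + 6*2 = 20
  x = 2: y <= min((13 - 3*2)/3, (7 - 3*2)/2) => y in {0}; best 8*2 + 6*0 = 16
The maximum 8x + 6y = 20 is achieved at x = 1, y = 2.
Check: 3*1 + 3*2 = 9 <= 13 and 3*1 + 2*2 = 7 <= 7.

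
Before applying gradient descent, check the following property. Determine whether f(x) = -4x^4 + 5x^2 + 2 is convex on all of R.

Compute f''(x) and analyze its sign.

f(x) = -4x^4 + 5x^2 + 2
f'(x) = -16x^3 + 10x
f''(x) = -48x^2 + 10
f''(x) = -48x^2 + 10 -> -inf as |x| -> inf
Therefore, f is not globally convex on R.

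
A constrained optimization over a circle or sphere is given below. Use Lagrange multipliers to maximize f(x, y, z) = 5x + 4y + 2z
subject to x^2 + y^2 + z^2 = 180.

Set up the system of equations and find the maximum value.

Lagrange conditions: 5 = 2*lambda*x, 4 = 2*lambda*y, 2 = 2*lambda*z
So x:5 = y:4 = z:2, i.e. x = 5t, y = 4t, z = 2t
Constraint: t^2*(5^2 + 4^2 + 2^2) = 180
  t^2 * 45 = 180  =>  t = sqrt(4)
Maximum = 5*5t + 4*4t + 2*2t = 45*sqrt(4) = 90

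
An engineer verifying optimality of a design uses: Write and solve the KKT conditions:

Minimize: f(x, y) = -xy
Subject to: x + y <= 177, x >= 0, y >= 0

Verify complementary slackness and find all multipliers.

Problem: min -xy s.t. x + y <= 177 (multiplier lambda), x >= 0 (mu_x), y >= 0 (mu_y)
KKT stationarity: -y + lambda - mu_x = 0, -x + lambda - mu_y = 0, with lambda, mu_x, mu_y >= 0
Complementary slackness: lambda*(x + y - 177) = 0, mu_x*x = 0, mu_y*y = 0
If lambda = 0: y = -mu_x <= 0 and x = -mu_y <= 0 force x = y = 0 with f = 0; but x = y = 177/2 is feasible with f = -31329/4 < 0, so this is not the minimum. Hence lambda > 0 and x + y = 177.
Try x > 0, y > 0 (so mu_x = mu_y = 0): y = lambda, x = lambda => x = y = lambda
x + y = 177 => 2*lambda = 177 => lambda = 177/2
x* = y* = 177/2 > 0, consistent with mu_x = mu_y = 0.
(Any feasible point with x = 0 or y = 0 has f = 0 > -31329/4, so the minimum is not on those boundaries.)
min(-xy) = -31329/4 (i.e. max xy = 31329/4)
Multipliers: lambda = 177/2, mu_x = 0, mu_y = 0
Complementary slackness: lambda*(x + y - 177) = 177/2*(177/2 + 177/2 - 177) = 0, mu_x*x = 0*177/2 = 0, mu_y*y = 0*177/2 = 0. Satisfied.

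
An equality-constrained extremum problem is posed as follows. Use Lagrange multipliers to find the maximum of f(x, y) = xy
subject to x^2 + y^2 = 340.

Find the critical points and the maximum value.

Lagrange conditions: y = 2*lambda*x and x = 2*lambda*y
If x = 0 then y = 0, violating the constraint, so x, y != 0.
Dividing: y/x = x/y => x^2 = y^2 => y = x or y = -x
Constraint: 2x^2 = 340 => x^2 = 170 => x = +/-sqrt(170)
Critical points: (sqrt(170), sqrt(170)), (-sqrt(170), -sqrt(170)), (sqrt(170), -sqrt(170)), (-sqrt(170), sqrt(170))
  y = x:  xy = x^2 = 170  at (sqrt(170), sqrt(170)) and (-sqrt(170), -sqrt(170))
  y = -x: xy = -x^2 = -170 at (sqrt(170), -sqrt(170)) and (-sqrt(170), sqrt(170))
Maximum xy = 170 at (sqrt(170), sqrt(170)) and (-sqrt(170), -sqrt(170))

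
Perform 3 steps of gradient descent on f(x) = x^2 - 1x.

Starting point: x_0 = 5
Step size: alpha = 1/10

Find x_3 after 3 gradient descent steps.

f(x) = x^2 - 1x, f'(x) = 2x + (-1)
Step 1: f'(5) = 9, x_1 = 5 - 1/10 * 9 = 41/10
Step 2: f'(41/10) = 36/5, x_2 = 41/10 - 1/10 * 36/5 = 169/50
Step 3: f'(169/50) = 144/25, x_3 = 169/50 - 1/10 * 144/25 = 701/250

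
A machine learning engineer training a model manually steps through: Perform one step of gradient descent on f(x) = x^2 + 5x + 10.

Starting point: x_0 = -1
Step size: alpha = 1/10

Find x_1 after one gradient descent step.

f(x) = x^2 + 5x + 10
f'(x) = 2x + 5
f'(-1) = 2*-1 + (5) = 3
x_1 = x_0 - alpha * f'(x_0) = -1 - 1/10 * 3 = -13/10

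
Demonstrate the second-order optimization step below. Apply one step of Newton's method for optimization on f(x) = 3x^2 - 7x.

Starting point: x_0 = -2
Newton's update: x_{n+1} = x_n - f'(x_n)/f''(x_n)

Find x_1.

f(x) = 3x^2 - 7x
f'(x) = 6x + (-7), f''(x) = 6
Newton step: x_1 = x_0 - f'(x_0)/f''(x_0)
f'(-2) = -19
x_1 = -2 - -19/6 = 7/6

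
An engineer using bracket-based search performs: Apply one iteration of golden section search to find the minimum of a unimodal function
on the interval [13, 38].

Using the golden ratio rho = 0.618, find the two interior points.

Golden section search on [13, 38].
Golden ratio rho = 0.618 (approx).
Interior points:
  x_1 = 13 + (1-0.618)*25 = 22.5500
  x_2 = 13 + 0.618*25 = 28.4500
Compare f(x_1) and f(x_2) to determine which subinterval to keep.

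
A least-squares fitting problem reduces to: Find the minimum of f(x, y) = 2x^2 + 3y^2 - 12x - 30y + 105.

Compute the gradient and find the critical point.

f(x,y) = 2x^2 + 3y^2 - 12x - 30y + 105
df/dx = 4x + (-12) = 0  =>  x = 3
df/dy = 6y + (-30) = 0  =>  y = 5
f(3, 5) = 2*(3)^2 + 3*(5)^2 + -12*(3) + -30*(5) + 105 = 12
Hessian is diagonal with entries 4, 6 > 0, so this is a minimum.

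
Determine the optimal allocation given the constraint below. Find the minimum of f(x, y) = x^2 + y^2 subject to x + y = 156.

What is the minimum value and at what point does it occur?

Substitute y = 156 - x into f(x,y) = x^2 + y^2:
g(x) = x^2 + (156 - x)^2 = 2x^2 - 312x + 24336
g'(x) = 4x - 312 = 0  =>  x = 78
y = 156 - 78 = 78
Minimum value = 78^2 + 78^2 = 12168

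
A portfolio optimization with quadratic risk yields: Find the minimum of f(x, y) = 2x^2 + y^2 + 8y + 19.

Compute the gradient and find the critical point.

f(x,y) = 2x^2 + y^2 + 8y + 19
df/dx = 4x + (0) = 0  =>  x = 0
df/dy = 2y + (8) = 0  =>  y = -4
f(0, -4) = 2*(0)^2 + 1*(-4)^2 + 8*(-4) + 19 = 3
Hessian is diagonal with entries 4, 2 > 0, so this is a minimum.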